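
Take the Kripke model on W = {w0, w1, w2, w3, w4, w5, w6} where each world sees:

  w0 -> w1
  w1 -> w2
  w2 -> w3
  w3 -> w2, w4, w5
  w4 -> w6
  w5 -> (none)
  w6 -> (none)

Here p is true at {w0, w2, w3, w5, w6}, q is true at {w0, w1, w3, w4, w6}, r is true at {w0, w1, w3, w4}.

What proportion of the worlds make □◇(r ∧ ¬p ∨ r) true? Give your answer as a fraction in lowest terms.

4/7

w0: successors {w1}; ◇(r ∧ ¬p ∨ r) there: w1:F. ✗
w1: successors {w2}; ◇(r ∧ ¬p ∨ r) there: w2:T. ✓
w2: successors {w3}; ◇(r ∧ ¬p ∨ r) there: w3:T. ✓
w3: successors {w2, w4, w5}; ◇(r ∧ ¬p ∨ r) there: w2:T, w4:F, w5:F. ✗
w4: successors {w6}; ◇(r ∧ ¬p ∨ r) there: w6:F. ✗
w5: no successors, so □◇(r ∧ ¬p ∨ r) holds vacuously. ✓
w6: no successors, so □◇(r ∧ ¬p ∨ r) holds vacuously. ✓
That's 4 of 7 worlds, so 4/7.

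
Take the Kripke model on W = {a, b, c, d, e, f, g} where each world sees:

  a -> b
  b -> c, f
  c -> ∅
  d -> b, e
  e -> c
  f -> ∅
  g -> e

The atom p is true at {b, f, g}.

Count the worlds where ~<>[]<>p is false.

a: <>[]<>p is F. ✓
b: <>[]<>p is T. ✗
c: <>[]<>p is F. ✓
d: <>[]<>p is F. ✓
e: <>[]<>p is T. ✗
f: <>[]<>p is F. ✓
g: <>[]<>p is F. ✓
Satisfying worlds: {a, c, d, f, g}.
So ~<>[]<>p fails at the other 2 worlds.

2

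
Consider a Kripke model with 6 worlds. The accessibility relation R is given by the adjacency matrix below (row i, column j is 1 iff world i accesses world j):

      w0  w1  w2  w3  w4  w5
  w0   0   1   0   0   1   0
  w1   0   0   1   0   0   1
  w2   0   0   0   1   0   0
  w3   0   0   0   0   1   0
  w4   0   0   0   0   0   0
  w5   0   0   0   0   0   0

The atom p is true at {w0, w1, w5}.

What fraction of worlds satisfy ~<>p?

w0: <>p is T. ✗
w1: <>p is T. ✗
w2: <>p is F. ✓
w3: <>p is F. ✓
w4: <>p is F. ✓
w5: <>p is F. ✓
That's 4 of 6 worlds, so 4/6 = 2/3.

2/3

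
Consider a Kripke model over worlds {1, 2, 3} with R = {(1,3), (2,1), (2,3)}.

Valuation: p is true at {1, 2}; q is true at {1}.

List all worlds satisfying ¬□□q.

{2}

1: □□q is T. ✗
2: □□q is F. ✓
3: □□q is T. ✗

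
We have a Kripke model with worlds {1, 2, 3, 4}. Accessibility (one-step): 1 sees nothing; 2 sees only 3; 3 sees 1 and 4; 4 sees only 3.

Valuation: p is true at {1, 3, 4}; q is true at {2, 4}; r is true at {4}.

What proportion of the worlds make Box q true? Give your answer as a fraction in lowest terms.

1: no successors, so Box q holds vacuously. ✓
2: successors {3}; q there: 3:F. ✗
3: successors {1, 4}; q there: 1:F, 4:T. ✗
4: successors {3}; q there: 3:F. ✗
That's 1 of 4 worlds, so 1/4.

1/4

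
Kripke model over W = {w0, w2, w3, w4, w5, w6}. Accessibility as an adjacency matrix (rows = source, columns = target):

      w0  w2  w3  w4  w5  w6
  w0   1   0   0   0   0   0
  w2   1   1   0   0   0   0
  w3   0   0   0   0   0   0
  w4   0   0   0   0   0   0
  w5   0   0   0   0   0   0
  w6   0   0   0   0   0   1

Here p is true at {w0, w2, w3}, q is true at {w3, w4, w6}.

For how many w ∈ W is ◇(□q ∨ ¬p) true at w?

1

w0: successors {w0}; □q ∨ ¬p there: w0:F. ✗
w2: successors {w0, w2}; □q ∨ ¬p there: w0:F, w2:F. ✗
w3: no successors, so ◇(□q ∨ ¬p) fails. ✗
w4: no successors, so ◇(□q ∨ ¬p) fails. ✗
w5: no successors, so ◇(□q ∨ ¬p) fails. ✗
w6: successors {w6}; □q ∨ ¬p there: w6:T. ✓
Satisfying worlds: {w6}.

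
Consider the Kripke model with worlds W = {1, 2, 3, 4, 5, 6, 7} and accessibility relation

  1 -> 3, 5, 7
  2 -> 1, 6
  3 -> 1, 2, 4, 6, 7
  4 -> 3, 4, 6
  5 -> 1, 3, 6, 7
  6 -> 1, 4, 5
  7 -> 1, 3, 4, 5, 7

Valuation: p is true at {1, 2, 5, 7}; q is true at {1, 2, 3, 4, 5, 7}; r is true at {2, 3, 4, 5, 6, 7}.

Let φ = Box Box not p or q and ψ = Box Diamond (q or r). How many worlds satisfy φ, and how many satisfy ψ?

6 and 7

For Box Box not p or q:
1: Box Box not p is F, q is T. ✓
2: Box Box not p is F, q is T. ✓
3: Box Box not p is F, q is T. ✓
4: Box Box not p is F, q is T. ✓
5: Box Box not p is F, q is T. ✓
6: Box Box not p is F, q is F. ✗
7: Box Box not p is F, q is T. ✓
— 6 worlds.
For Box Diamond (q or r):
1: successors {3, 5, 7}; Diamond (q or r) there: 3:T, 5:T, 7:T. ✓
2: successors {1, 6}; Diamond (q or r) there: 1:T, 6:T. ✓
3: successors {1, 2, 4, 6, 7}; Diamond (q or r) there: 1:T, 2:T, 4:T, 6:T, 7:T. ✓
4: successors {3, 4, 6}; Diamond (q or r) there: 3:T, 4:T, 6:T. ✓
5: successors {1, 3, 6, 7}; Diamond (q or r) there: 1:T, 3:T, 6:T, 7:T. ✓
6: successors {1, 4, 5}; Diamond (q or r) there: 1:T, 4:T, 5:T. ✓
7: successors {1, 3, 4, 5, 7}; Diamond (q or r) there: 1:T, 3:T, 4:T, 5:T, 7:T. ✓
— 7 worlds.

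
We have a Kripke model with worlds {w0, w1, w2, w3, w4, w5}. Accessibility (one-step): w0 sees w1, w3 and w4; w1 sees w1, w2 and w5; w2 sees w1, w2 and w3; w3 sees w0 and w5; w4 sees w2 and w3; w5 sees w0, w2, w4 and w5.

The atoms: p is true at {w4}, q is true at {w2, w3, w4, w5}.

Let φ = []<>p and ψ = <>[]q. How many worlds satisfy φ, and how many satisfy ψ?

For []<>p:
w0: successors {w1, w3, w4}; <>p there: w1:F, w3:F, w4:F. ✗
w1: successors {w1, w2, w5}; <>p there: w1:F, w2:F, w5:T. ✗
w2: successors {w1, w2, w3}; <>p there: w1:F, w2:F, w3:F. ✗
w3: successors {w0, w5}; <>p there: w0:T, w5:T. ✓
w4: successors {w2, w3}; <>p there: w2:F, w3:F. ✗
w5: successors {w0, w2, w4, w5}; <>p there: w0:T, w2:F, w4:F, w5:T. ✗
— 1 world.
For <>[]q:
w0: successors {w1, w3, w4}; []q there: w1:F, w3:F, w4:T. ✓
w1: successors {w1, w2, w5}; []q there: w1:F, w2:F, w5:F. ✗
w2: successors {w1, w2, w3}; []q there: w1:F, w2:F, w3:F. ✗
w3: successors {w0, w5}; []q there: w0:F, w5:F. ✗
w4: successors {w2, w3}; []q there: w2:F, w3:F. ✗
w5: successors {w0, w2, w4, w5}; []q there: w0:F, w2:F, w4:T, w5:F. ✓
— 2 worlds.

1 and 2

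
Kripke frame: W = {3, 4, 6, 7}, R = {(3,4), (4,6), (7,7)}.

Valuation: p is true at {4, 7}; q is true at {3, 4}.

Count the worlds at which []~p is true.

3: successors {4}; ~p there: 4:F. ✗
4: successors {6}; ~p there: 6:T. ✓
6: no successors, so []~p holds vacuously. ✓
7: successors {7}; ~p there: 7:F. ✗
Satisfying worlds: {4, 6}.

2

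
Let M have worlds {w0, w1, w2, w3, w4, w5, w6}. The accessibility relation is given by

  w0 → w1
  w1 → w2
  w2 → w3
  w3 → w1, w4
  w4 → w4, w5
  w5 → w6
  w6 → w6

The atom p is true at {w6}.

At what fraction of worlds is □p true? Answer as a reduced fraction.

w0: successors {w1}; p there: w1:F. ✗
w1: successors {w2}; p there: w2:F. ✗
w2: successors {w3}; p there: w3:F. ✗
w3: successors {w1, w4}; p there: w1:F, w4:F. ✗
w4: successors {w4, w5}; p there: w4:F, w5:F. ✗
w5: successors {w6}; p there: w6:T. ✓
w6: successors {w6}; p there: w6:T. ✓
That's 2 of 7 worlds, so 2/7.

2/7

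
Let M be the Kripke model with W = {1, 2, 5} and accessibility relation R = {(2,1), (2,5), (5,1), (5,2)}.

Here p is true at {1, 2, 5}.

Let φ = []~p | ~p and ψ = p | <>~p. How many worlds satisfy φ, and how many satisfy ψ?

For []~p | ~p:
1: []~p is T, ~p is F. ✓
2: []~p is F, ~p is F. ✗
5: []~p is F, ~p is F. ✗
— 1 world.
For p | <>~p:
1: p is T, <>~p is F. ✓
2: p is T, <>~p is F. ✓
5: p is T, <>~p is F. ✓
— 3 worlds.

1 and 3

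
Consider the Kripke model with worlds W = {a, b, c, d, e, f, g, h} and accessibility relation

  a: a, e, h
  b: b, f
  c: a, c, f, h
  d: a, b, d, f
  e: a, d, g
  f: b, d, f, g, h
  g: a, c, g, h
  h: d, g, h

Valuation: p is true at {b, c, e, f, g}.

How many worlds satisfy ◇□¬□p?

a: successors {a, e, h}; □¬□p there: a:T, e:T, h:T. ✓
b: successors {b, f}; □¬□p there: b:F, f:F. ✗
c: successors {a, c, f, h}; □¬□p there: a:T, c:T, f:F, h:T. ✓
d: successors {a, b, d, f}; □¬□p there: a:T, b:F, d:F, f:F. ✓
e: successors {a, d, g}; □¬□p there: a:T, d:F, g:T. ✓
f: successors {b, d, f, g, h}; □¬□p there: b:F, d:F, f:F, g:T, h:T. ✓
g: successors {a, c, g, h}; □¬□p there: a:T, c:T, g:T, h:T. ✓
h: successors {d, g, h}; □¬□p there: d:F, g:T, h:T. ✓
Satisfying worlds: {a, c, d, e, f, g, h}.

7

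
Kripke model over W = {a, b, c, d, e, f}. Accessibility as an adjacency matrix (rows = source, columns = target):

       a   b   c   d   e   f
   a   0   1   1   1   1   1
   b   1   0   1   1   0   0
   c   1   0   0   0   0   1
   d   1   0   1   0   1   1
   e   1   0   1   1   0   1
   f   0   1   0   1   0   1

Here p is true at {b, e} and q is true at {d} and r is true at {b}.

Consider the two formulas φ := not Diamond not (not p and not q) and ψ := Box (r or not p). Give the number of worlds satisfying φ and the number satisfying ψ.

For not Diamond not (not p and not q):
a: Diamond not (not p and not q) is T. ✗
b: Diamond not (not p and not q) is T. ✗
c: Diamond not (not p and not q) is F. ✓
d: Diamond not (not p and not q) is T. ✗
e: Diamond not (not p and not q) is T. ✗
f: Diamond not (not p and not q) is T. ✗
— 1 world.
For Box (r or not p):
a: successors {b, c, d, e, f}; r or not p there: b:T, c:T, d:T, e:F, f:T. ✗
b: successors {a, c, d}; r or not p there: a:T, c:T, d:T. ✓
c: successors {a, f}; r or not p there: a:T, f:T. ✓
d: successors {a, c, e, f}; r or not p there: a:T, c:T, e:F, f:T. ✗
e: successors {a, c, d, f}; r or not p there: a:T, c:T, d:T, f:T. ✓
f: successors {b, d, f}; r or not p there: b:T, d:T, f:T. ✓
— 4 worlds.

1 and 4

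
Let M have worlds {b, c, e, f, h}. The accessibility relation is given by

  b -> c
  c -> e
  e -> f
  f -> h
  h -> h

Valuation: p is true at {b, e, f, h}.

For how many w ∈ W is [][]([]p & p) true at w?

5

b: successors {c}; []([]p & p) there: c:T. ✓
c: successors {e}; []([]p & p) there: e:T. ✓
e: successors {f}; []([]p & p) there: f:T. ✓
f: successors {h}; []([]p & p) there: h:T. ✓
h: successors {h}; []([]p & p) there: h:T. ✓
Satisfying worlds: {b, c, e, f, h}.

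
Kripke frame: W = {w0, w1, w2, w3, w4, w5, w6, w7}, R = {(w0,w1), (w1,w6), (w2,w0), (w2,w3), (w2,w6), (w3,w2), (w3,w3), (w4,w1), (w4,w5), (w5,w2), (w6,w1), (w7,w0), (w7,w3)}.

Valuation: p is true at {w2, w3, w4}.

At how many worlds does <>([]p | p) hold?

w0: successors {w1}; []p | p there: w1:F. ✗
w1: successors {w6}; []p | p there: w6:F. ✗
w2: successors {w0, w3, w6}; []p | p there: w0:F, w3:T, w6:F. ✓
w3: successors {w2, w3}; []p | p there: w2:T, w3:T. ✓
w4: successors {w1, w5}; []p | p there: w1:F, w5:T. ✓
w5: successors {w2}; []p | p there: w2:T. ✓
w6: successors {w1}; []p | p there: w1:F. ✗
w7: successors {w0, w3}; []p | p there: w0:F, w3:T. ✓
Satisfying worlds: {w2, w3, w4, w5, w7}.

5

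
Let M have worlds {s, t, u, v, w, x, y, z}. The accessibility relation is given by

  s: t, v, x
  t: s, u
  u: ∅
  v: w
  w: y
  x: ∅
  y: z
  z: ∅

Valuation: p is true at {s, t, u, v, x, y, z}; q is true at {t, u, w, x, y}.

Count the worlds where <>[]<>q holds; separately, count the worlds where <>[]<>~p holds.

3 and 3

For <>[]<>q:
s: successors {t, v, x}; []<>q there: t:F, v:T, x:T. ✓
t: successors {s, u}; []<>q there: s:F, u:T. ✓
u: no successors, so <>[]<>q fails. ✗
v: successors {w}; []<>q there: w:F. ✗
w: successors {y}; []<>q there: y:F. ✗
x: no successors, so <>[]<>q fails. ✗
y: successors {z}; []<>q there: z:T. ✓
z: no successors, so <>[]<>q fails. ✗
— 3 worlds.
For <>[]<>~p:
s: successors {t, v, x}; []<>~p there: t:F, v:F, x:T. ✓
t: successors {s, u}; []<>~p there: s:F, u:T. ✓
u: no successors, so <>[]<>~p fails. ✗
v: successors {w}; []<>~p there: w:F. ✗
w: successors {y}; []<>~p there: y:F. ✗
x: no successors, so <>[]<>~p fails. ✗
y: successors {z}; []<>~p there: z:T. ✓
z: no successors, so <>[]<>~p fails. ✗
— 3 worlds.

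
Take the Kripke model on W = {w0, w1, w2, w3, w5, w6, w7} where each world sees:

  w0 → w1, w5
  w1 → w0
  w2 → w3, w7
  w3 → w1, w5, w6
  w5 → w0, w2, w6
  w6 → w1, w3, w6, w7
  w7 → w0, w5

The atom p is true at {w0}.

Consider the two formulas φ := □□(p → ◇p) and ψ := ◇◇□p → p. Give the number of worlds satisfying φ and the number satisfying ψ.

2 and 1

For □□(p → ◇p):
w0: successors {w1, w5}; □(p → ◇p) there: w1:F, w5:F. ✗
w1: successors {w0}; □(p → ◇p) there: w0:T. ✓
w2: successors {w3, w7}; □(p → ◇p) there: w3:T, w7:F. ✗
w3: successors {w1, w5, w6}; □(p → ◇p) there: w1:F, w5:F, w6:T. ✗
w5: successors {w0, w2, w6}; □(p → ◇p) there: w0:T, w2:T, w6:T. ✓
w6: successors {w1, w3, w6, w7}; □(p → ◇p) there: w1:F, w3:T, w6:T, w7:F. ✗
w7: successors {w0, w5}; □(p → ◇p) there: w0:T, w5:F. ✗
— 2 worlds.
For ◇◇□p → p:
w0: ◇◇□p is F, p is T. ✓
w1: ◇◇□p is T, p is F. ✗
w2: ◇◇□p is T, p is F. ✗
w3: ◇◇□p is T, p is F. ✗
w5: ◇◇□p is T, p is F. ✗
w6: ◇◇□p is T, p is F. ✗
w7: ◇◇□p is T, p is F. ✗
— 1 world.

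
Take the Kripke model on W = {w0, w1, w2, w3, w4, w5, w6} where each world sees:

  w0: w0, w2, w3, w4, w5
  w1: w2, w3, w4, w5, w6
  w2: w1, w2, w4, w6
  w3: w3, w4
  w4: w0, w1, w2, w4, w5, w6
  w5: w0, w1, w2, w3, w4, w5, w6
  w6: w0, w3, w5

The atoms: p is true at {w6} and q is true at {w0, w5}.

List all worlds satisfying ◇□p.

w0: successors {w0, w2, w3, w4, w5}; □p there: w0:F, w2:F, w3:F, w4:F, w5:F. ✗
w1: successors {w2, w3, w4, w5, w6}; □p there: w2:F, w3:F, w4:F, w5:F, w6:F. ✗
w2: successors {w1, w2, w4, w6}; □p there: w1:F, w2:F, w4:F, w6:F. ✗
w3: successors {w3, w4}; □p there: w3:F, w4:F. ✗
w4: successors {w0, w1, w2, w4, w5, w6}; □p there: w0:F, w1:F, w2:F, w4:F, w5:F, w6:F. ✗
w5: successors {w0, w1, w2, w3, w4, w5, w6}; □p there: w0:F, w1:F, w2:F, w3:F, w4:F, w5:F, w6:F. ✗
w6: successors {w0, w3, w5}; □p there: w0:F, w3:F, w5:F. ✗

∅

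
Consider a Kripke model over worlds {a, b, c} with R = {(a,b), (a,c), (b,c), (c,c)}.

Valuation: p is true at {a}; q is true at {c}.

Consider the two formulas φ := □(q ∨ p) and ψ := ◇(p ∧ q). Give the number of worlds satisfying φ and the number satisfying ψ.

2 and 0

For □(q ∨ p):
a: successors {b, c}; q ∨ p there: b:F, c:T. ✗
b: successors {c}; q ∨ p there: c:T. ✓
c: successors {c}; q ∨ p there: c:T. ✓
— 2 worlds.
For ◇(p ∧ q):
a: successors {b, c}; p ∧ q there: b:F, c:F. ✗
b: successors {c}; p ∧ q there: c:F. ✗
c: successors {c}; p ∧ q there: c:F. ✗
— 0 worlds.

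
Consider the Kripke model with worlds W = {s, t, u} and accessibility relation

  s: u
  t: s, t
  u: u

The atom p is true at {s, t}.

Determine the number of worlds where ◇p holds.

s: successors {u}; p there: u:F. ✗
t: successors {s, t}; p there: s:T, t:T. ✓
u: successors {u}; p there: u:F. ✗
Satisfying worlds: {t}.

1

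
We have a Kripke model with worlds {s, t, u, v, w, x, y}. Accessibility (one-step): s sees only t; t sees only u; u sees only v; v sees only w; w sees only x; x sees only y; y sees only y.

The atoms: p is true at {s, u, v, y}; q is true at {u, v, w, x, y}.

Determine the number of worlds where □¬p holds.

3

s: successors {t}; ¬p there: t:T. ✓
t: successors {u}; ¬p there: u:F. ✗
u: successors {v}; ¬p there: v:F. ✗
v: successors {w}; ¬p there: w:T. ✓
w: successors {x}; ¬p there: x:T. ✓
x: successors {y}; ¬p there: y:F. ✗
y: successors {y}; ¬p there: y:F. ✗
Satisfying worlds: {s, v, w}.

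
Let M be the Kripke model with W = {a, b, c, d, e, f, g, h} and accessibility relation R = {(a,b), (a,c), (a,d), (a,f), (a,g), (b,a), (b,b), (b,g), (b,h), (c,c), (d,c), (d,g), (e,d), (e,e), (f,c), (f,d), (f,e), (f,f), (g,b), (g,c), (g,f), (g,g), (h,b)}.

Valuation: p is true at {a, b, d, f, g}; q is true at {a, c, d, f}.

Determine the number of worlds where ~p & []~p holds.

a: ~p is F, []~p is F. ✗
b: ~p is F, []~p is F. ✗
c: ~p is T, []~p is T. ✓
d: ~p is F, []~p is F. ✗
e: ~p is T, []~p is F. ✗
f: ~p is F, []~p is F. ✗
g: ~p is F, []~p is F. ✗
h: ~p is T, []~p is F. ✗
Satisfying worlds: {c}.

1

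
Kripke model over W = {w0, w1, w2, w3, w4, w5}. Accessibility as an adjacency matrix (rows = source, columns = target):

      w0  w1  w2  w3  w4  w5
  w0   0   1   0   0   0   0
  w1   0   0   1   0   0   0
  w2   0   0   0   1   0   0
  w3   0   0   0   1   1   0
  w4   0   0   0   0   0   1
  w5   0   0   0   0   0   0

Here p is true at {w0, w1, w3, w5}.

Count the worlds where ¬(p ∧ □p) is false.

w0: p ∧ □p is T. ✗
w1: p ∧ □p is F. ✓
w2: p ∧ □p is F. ✓
w3: p ∧ □p is F. ✓
w4: p ∧ □p is F. ✓
w5: p ∧ □p is T. ✗
Satisfying worlds: {w1, w2, w3, w4}.
So ¬(p ∧ □p) fails at the other 2 worlds.

2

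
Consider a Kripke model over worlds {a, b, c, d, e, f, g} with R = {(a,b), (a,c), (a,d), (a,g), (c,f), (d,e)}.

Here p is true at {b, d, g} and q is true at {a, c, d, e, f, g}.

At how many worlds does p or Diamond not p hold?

5

a: p is F, Diamond not p is T. ✓
b: p is T, Diamond not p is F. ✓
c: p is F, Diamond not p is T. ✓
d: p is T, Diamond not p is T. ✓
e: p is F, Diamond not p is F. ✗
f: p is F, Diamond not p is F. ✗
g: p is T, Diamond not p is F. ✓
Satisfying worlds: {a, b, c, d, g}.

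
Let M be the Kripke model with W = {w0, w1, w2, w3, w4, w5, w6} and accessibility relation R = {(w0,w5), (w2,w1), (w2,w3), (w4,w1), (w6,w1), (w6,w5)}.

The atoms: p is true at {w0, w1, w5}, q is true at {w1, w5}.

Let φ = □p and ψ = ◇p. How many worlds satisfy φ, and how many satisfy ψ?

6 and 4

For □p:
w0: successors {w5}; p there: w5:T. ✓
w1: no successors, so □p holds vacuously. ✓
w2: successors {w1, w3}; p there: w1:T, w3:F. ✗
w3: no successors, so □p holds vacuously. ✓
w4: successors {w1}; p there: w1:T. ✓
w5: no successors, so □p holds vacuously. ✓
w6: successors {w1, w5}; p there: w1:T, w5:T. ✓
— 6 worlds.
For ◇p:
w0: successors {w5}; p there: w5:T. ✓
w1: no successors, so ◇p fails. ✗
w2: successors {w1, w3}; p there: w1:T, w3:F. ✓
w3: no successors, so ◇p fails. ✗
w4: successors {w1}; p there: w1:T. ✓
w5: no successors, so ◇p fails. ✗
w6: successors {w1, w5}; p there: w1:T, w5:T. ✓
— 4 worlds.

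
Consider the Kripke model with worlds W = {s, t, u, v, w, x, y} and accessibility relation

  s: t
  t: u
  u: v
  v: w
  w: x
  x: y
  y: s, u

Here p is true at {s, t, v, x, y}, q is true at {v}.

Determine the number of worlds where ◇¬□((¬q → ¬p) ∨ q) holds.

s: successors {t}; ¬□((¬q → ¬p) ∨ q) there: t:F. ✗
t: successors {u}; ¬□((¬q → ¬p) ∨ q) there: u:F. ✗
u: successors {v}; ¬□((¬q → ¬p) ∨ q) there: v:F. ✗
v: successors {w}; ¬□((¬q → ¬p) ∨ q) there: w:T. ✓
w: successors {x}; ¬□((¬q → ¬p) ∨ q) there: x:T. ✓
x: successors {y}; ¬□((¬q → ¬p) ∨ q) there: y:T. ✓
y: successors {s, u}; ¬□((¬q → ¬p) ∨ q) there: s:T, u:F. ✓
Satisfying worlds: {v, w, x, y}.

4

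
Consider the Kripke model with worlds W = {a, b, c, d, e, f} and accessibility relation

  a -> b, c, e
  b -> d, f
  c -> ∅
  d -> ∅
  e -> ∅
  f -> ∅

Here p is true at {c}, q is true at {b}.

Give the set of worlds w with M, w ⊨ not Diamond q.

a: Diamond q is T. ✗
b: Diamond q is F. ✓
c: Diamond q is F. ✓
d: Diamond q is F. ✓
e: Diamond q is F. ✓
f: Diamond q is F. ✓

{b, c, d, e, f}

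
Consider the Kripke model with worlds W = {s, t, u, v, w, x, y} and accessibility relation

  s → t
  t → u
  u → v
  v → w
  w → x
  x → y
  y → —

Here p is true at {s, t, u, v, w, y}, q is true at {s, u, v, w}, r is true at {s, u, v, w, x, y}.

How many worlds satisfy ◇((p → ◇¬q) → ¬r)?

4

s: successors {t}; (p → ◇¬q) → ¬r there: t:T. ✓
t: successors {u}; (p → ◇¬q) → ¬r there: u:T. ✓
u: successors {v}; (p → ◇¬q) → ¬r there: v:T. ✓
v: successors {w}; (p → ◇¬q) → ¬r there: w:F. ✗
w: successors {x}; (p → ◇¬q) → ¬r there: x:F. ✗
x: successors {y}; (p → ◇¬q) → ¬r there: y:T. ✓
y: no successors, so ◇((p → ◇¬q) → ¬r) fails. ✗
Satisfying worlds: {s, t, u, x}.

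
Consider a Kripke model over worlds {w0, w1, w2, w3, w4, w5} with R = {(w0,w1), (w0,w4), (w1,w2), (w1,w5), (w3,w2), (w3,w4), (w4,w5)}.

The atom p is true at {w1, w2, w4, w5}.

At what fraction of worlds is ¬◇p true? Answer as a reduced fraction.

w0: ◇p is T. ✗
w1: ◇p is T. ✗
w2: ◇p is F. ✓
w3: ◇p is T. ✗
w4: ◇p is T. ✗
w5: ◇p is F. ✓
That's 2 of 6 worlds, so 2/6 = 1/3.

1/3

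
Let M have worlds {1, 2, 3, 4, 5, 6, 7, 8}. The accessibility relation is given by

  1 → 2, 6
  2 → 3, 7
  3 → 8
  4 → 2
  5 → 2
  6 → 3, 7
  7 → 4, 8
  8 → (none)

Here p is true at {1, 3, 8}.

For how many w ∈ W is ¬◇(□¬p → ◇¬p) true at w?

1: ◇(□¬p → ◇¬p) is T. ✗
2: ◇(□¬p → ◇¬p) is T. ✗
3: ◇(□¬p → ◇¬p) is F. ✓
4: ◇(□¬p → ◇¬p) is T. ✗
5: ◇(□¬p → ◇¬p) is T. ✗
6: ◇(□¬p → ◇¬p) is T. ✗
7: ◇(□¬p → ◇¬p) is T. ✗
8: ◇(□¬p → ◇¬p) is F. ✓
Satisfying worlds: {3, 8}.

2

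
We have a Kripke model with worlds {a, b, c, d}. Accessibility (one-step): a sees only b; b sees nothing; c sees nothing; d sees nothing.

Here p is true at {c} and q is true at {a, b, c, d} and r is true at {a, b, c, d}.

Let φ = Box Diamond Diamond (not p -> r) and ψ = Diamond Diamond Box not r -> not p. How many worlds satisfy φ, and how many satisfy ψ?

3 and 4

For Box Diamond Diamond (not p -> r):
a: successors {b}; Diamond Diamond (not p -> r) there: b:F. ✗
b: no successors, so Box Diamond Diamond (not p -> r) holds vacuously. ✓
c: no successors, so Box Diamond Diamond (not p -> r) holds vacuously. ✓
d: no successors, so Box Diamond Diamond (not p -> r) holds vacuously. ✓
— 3 worlds.
For Diamond Diamond Box not r -> not p:
a: Diamond Diamond Box not r is F, not p is T. ✓
b: Diamond Diamond Box not r is F, not p is T. ✓
c: Diamond Diamond Box not r is F, not p is F. ✓
d: Diamond Diamond Box not r is F, not p is T. ✓
— 4 worlds.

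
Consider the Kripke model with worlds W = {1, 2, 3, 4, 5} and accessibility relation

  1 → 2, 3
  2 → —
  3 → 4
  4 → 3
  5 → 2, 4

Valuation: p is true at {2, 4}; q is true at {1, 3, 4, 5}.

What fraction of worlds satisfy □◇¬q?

1: successors {2, 3}; ◇¬q there: 2:F, 3:F. ✗
2: no successors, so □◇¬q holds vacuously. ✓
3: successors {4}; ◇¬q there: 4:F. ✗
4: successors {3}; ◇¬q there: 3:F. ✗
5: successors {2, 4}; ◇¬q there: 2:F, 4:F. ✗
That's 1 of 5 worlds, so 1/5.

1/5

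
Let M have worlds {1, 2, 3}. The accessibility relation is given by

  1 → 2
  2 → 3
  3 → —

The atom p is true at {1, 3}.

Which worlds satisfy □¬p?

1: successors {2}; ¬p there: 2:T. ✓
2: successors {3}; ¬p there: 3:F. ✗
3: no successors, so □¬p holds vacuously. ✓

{1, 3}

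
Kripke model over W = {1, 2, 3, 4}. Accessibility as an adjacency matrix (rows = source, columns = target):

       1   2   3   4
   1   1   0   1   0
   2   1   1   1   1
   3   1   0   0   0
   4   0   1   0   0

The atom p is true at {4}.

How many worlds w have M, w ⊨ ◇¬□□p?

1: successors {1, 3}; ¬□□p there: 1:T, 3:T. ✓
2: successors {1, 2, 3, 4}; ¬□□p there: 1:T, 2:T, 3:T, 4:T. ✓
3: successors {1}; ¬□□p there: 1:T. ✓
4: successors {2}; ¬□□p there: 2:T. ✓
Satisfying worlds: {1, 2, 3, 4}.

4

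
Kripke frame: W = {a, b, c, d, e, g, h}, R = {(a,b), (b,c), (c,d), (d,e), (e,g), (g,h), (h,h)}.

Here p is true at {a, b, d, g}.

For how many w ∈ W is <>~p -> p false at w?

1

a: <>~p is F, p is T. ✓
b: <>~p is T, p is T. ✓
c: <>~p is F, p is F. ✓
d: <>~p is T, p is T. ✓
e: <>~p is F, p is F. ✓
g: <>~p is T, p is T. ✓
h: <>~p is T, p is F. ✗
Satisfying worlds: {a, b, c, d, e, g}.
So <>~p -> p fails at the other 1 world.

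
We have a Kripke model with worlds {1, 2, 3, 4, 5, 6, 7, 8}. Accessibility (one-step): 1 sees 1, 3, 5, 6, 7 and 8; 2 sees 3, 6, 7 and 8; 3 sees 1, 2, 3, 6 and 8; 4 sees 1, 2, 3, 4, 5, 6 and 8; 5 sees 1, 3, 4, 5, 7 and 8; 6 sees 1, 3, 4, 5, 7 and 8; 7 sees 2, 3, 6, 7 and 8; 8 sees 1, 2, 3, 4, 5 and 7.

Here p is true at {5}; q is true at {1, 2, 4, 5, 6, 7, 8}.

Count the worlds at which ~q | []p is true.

1: ~q is F, []p is F. ✗
2: ~q is F, []p is F. ✗
3: ~q is T, []p is F. ✓
4: ~q is F, []p is F. ✗
5: ~q is F, []p is F. ✗
6: ~q is F, []p is F. ✗
7: ~q is F, []p is F. ✗
8: ~q is F, []p is F. ✗
Satisfying worlds: {3}.

1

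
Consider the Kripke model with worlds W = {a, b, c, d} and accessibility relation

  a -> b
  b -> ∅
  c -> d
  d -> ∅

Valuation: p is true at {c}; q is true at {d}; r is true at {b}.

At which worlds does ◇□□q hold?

{a, c}

a: successors {b}; □□q there: b:T. ✓
b: no successors, so ◇□□q fails. ✗
c: successors {d}; □□q there: d:T. ✓
d: no successors, so ◇□□q fails. ✗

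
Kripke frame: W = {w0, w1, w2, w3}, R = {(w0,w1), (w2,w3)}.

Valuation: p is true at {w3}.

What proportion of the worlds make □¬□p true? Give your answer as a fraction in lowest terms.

1/2

w0: successors {w1}; ¬□p there: w1:F. ✗
w1: no successors, so □¬□p holds vacuously. ✓
w2: successors {w3}; ¬□p there: w3:F. ✗
w3: no successors, so □¬□p holds vacuously. ✓
That's 2 of 4 worlds, so 2/4 = 1/2.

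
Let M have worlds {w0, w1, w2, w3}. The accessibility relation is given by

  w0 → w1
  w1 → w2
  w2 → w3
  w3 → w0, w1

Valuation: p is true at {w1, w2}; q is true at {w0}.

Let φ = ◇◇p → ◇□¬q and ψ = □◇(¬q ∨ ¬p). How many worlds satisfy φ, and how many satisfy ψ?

3 and 4

For ◇◇p → ◇□¬q:
w0: ◇◇p is T, ◇□¬q is T. ✓
w1: ◇◇p is F, ◇□¬q is T. ✓
w2: ◇◇p is T, ◇□¬q is F. ✗
w3: ◇◇p is T, ◇□¬q is T. ✓
— 3 worlds.
For □◇(¬q ∨ ¬p):
w0: successors {w1}; ◇(¬q ∨ ¬p) there: w1:T. ✓
w1: successors {w2}; ◇(¬q ∨ ¬p) there: w2:T. ✓
w2: successors {w3}; ◇(¬q ∨ ¬p) there: w3:T. ✓
w3: successors {w0, w1}; ◇(¬q ∨ ¬p) there: w0:T, w1:T. ✓
— 4 worlds.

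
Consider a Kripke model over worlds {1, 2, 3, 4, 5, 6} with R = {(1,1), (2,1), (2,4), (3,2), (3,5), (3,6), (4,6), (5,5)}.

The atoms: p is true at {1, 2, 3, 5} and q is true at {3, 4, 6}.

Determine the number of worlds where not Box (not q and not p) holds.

1: Box (not q and not p) is F. ✓
2: Box (not q and not p) is F. ✓
3: Box (not q and not p) is F. ✓
4: Box (not q and not p) is F. ✓
5: Box (not q and not p) is F. ✓
6: Box (not q and not p) is T. ✗
Satisfying worlds: {1, 2, 3, 4, 5}.

5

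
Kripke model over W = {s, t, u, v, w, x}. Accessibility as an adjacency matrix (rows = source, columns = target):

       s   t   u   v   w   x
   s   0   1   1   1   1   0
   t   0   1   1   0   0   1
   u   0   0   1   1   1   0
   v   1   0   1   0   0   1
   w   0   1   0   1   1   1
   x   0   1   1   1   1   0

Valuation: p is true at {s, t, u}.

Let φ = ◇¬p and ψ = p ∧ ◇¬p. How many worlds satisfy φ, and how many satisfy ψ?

For ◇¬p:
s: successors {t, u, v, w}; ¬p there: t:F, u:F, v:T, w:T. ✓
t: successors {t, u, x}; ¬p there: t:F, u:F, x:T. ✓
u: successors {u, v, w}; ¬p there: u:F, v:T, w:T. ✓
v: successors {s, u, x}; ¬p there: s:F, u:F, x:T. ✓
w: successors {t, v, w, x}; ¬p there: t:F, v:T, w:T, x:T. ✓
x: successors {t, u, v, w}; ¬p there: t:F, u:F, v:T, w:T. ✓
— 6 worlds.
For p ∧ ◇¬p:
s: p is T, ◇¬p is T. ✓
t: p is T, ◇¬p is T. ✓
u: p is T, ◇¬p is T. ✓
v: p is F, ◇¬p is T. ✗
w: p is F, ◇¬p is T. ✗
x: p is F, ◇¬p is T. ✗
— 3 worlds.

6 and 3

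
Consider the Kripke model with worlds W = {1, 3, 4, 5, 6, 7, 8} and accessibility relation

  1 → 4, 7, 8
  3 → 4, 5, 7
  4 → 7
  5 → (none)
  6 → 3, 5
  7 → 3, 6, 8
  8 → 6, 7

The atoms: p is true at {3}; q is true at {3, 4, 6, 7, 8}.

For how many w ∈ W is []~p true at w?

1: successors {4, 7, 8}; ~p there: 4:T, 7:T, 8:T. ✓
3: successors {4, 5, 7}; ~p there: 4:T, 5:T, 7:T. ✓
4: successors {7}; ~p there: 7:T. ✓
5: no successors, so []~p holds vacuously. ✓
6: successors {3, 5}; ~p there: 3:F, 5:T. ✗
7: successors {3, 6, 8}; ~p there: 3:F, 6:T, 8:T. ✗
8: successors {6, 7}; ~p there: 6:T, 7:T. ✓
Satisfying worlds: {1, 3, 4, 5, 8}.

5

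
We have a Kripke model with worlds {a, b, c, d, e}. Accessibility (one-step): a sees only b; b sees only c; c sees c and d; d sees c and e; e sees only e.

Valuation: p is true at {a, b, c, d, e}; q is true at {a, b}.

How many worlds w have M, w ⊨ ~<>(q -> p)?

0

a: <>(q -> p) is T. ✗
b: <>(q -> p) is T. ✗
c: <>(q -> p) is T. ✗
d: <>(q -> p) is T. ✗
e: <>(q -> p) is T. ✗
Satisfying worlds: ∅.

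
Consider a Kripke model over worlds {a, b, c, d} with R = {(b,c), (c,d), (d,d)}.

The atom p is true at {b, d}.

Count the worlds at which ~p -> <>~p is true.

a: ~p is T, <>~p is F. ✗
b: ~p is F, <>~p is T. ✓
c: ~p is T, <>~p is F. ✗
d: ~p is F, <>~p is F. ✓
Satisfying worlds: {b, d}.

2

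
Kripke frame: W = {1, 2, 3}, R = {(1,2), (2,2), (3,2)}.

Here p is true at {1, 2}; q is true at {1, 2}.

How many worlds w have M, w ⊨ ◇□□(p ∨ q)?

1: successors {2}; □□(p ∨ q) there: 2:T. ✓
2: successors {2}; □□(p ∨ q) there: 2:T. ✓
3: successors {2}; □□(p ∨ q) there: 2:T. ✓
Satisfying worlds: {1, 2, 3}.

3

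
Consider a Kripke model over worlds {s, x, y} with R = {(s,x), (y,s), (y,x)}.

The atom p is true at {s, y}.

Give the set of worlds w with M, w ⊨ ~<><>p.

{s, x, y}

s: <><>p is F. ✓
x: <><>p is F. ✓
y: <><>p is F. ✓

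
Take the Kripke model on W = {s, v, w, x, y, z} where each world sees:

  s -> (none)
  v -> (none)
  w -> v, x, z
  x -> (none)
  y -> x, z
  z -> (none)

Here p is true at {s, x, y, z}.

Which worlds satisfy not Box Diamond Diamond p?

{w, y}

s: Box Diamond Diamond p is T. ✗
v: Box Diamond Diamond p is T. ✗
w: Box Diamond Diamond p is F. ✓
x: Box Diamond Diamond p is T. ✗
y: Box Diamond Diamond p is F. ✓
z: Box Diamond Diamond p is T. ✗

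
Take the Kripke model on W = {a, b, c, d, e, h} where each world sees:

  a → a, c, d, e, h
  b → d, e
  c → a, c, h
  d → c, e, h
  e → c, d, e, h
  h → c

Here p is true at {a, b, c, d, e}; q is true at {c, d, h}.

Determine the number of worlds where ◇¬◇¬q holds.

4

a: successors {a, c, d, e, h}; ¬◇¬q there: a:F, c:F, d:F, e:F, h:T. ✓
b: successors {d, e}; ¬◇¬q there: d:F, e:F. ✗
c: successors {a, c, h}; ¬◇¬q there: a:F, c:F, h:T. ✓
d: successors {c, e, h}; ¬◇¬q there: c:F, e:F, h:T. ✓
e: successors {c, d, e, h}; ¬◇¬q there: c:F, d:F, e:F, h:T. ✓
h: successors {c}; ¬◇¬q there: c:F. ✗
Satisfying worlds: {a, c, d, e}.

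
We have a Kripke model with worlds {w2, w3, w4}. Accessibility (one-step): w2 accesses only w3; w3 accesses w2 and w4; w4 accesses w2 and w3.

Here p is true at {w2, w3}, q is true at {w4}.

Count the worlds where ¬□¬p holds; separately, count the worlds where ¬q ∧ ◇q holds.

For ¬□¬p:
w2: □¬p is F. ✓
w3: □¬p is F. ✓
w4: □¬p is F. ✓
— 3 worlds.
For ¬q ∧ ◇q:
w2: ¬q is T, ◇q is F. ✗
w3: ¬q is T, ◇q is T. ✓
w4: ¬q is F, ◇q is F. ✗
— 1 world.

3 and 1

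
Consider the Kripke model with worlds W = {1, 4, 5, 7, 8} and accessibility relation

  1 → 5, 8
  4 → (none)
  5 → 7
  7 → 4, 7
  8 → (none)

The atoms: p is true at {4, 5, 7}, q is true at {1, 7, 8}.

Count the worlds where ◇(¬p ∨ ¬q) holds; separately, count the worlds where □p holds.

For ◇(¬p ∨ ¬q):
1: successors {5, 8}; ¬p ∨ ¬q there: 5:T, 8:T. ✓
4: no successors, so ◇(¬p ∨ ¬q) fails. ✗
5: successors {7}; ¬p ∨ ¬q there: 7:F. ✗
7: successors {4, 7}; ¬p ∨ ¬q there: 4:T, 7:F. ✓
8: no successors, so ◇(¬p ∨ ¬q) fails. ✗
— 2 worlds.
For □p:
1: successors {5, 8}; p there: 5:T, 8:F. ✗
4: no successors, so □p holds vacuously. ✓
5: successors {7}; p there: 7:T. ✓
7: successors {4, 7}; p there: 4:T, 7:T. ✓
8: no successors, so □p holds vacuously. ✓
— 4 worlds.

2 and 4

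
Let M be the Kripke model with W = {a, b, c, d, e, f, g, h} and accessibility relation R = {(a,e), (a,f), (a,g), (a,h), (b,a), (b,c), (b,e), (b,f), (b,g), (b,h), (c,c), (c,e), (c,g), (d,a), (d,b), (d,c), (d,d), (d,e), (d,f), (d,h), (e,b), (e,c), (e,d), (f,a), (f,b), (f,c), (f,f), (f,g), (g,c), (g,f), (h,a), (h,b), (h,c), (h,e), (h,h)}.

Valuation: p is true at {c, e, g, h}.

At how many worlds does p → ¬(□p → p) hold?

a: p is F, ¬(□p → p) is F. ✓
b: p is F, ¬(□p → p) is F. ✓
c: p is T, ¬(□p → p) is F. ✗
d: p is F, ¬(□p → p) is F. ✓
e: p is T, ¬(□p → p) is F. ✗
f: p is F, ¬(□p → p) is F. ✓
g: p is T, ¬(□p → p) is F. ✗
h: p is T, ¬(□p → p) is F. ✗
Satisfying worlds: {a, b, d, f}.

4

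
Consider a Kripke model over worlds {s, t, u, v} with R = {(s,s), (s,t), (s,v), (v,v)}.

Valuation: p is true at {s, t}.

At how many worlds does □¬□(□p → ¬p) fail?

s: successors {s, t, v}; ¬□(□p → ¬p) there: s:T, t:F, v:F. ✗
t: no successors, so □¬□(□p → ¬p) holds vacuously. ✓
u: no successors, so □¬□(□p → ¬p) holds vacuously. ✓
v: successors {v}; ¬□(□p → ¬p) there: v:F. ✗
Satisfying worlds: {t, u}.
So □¬□(□p → ¬p) fails at the other 2 worlds.

2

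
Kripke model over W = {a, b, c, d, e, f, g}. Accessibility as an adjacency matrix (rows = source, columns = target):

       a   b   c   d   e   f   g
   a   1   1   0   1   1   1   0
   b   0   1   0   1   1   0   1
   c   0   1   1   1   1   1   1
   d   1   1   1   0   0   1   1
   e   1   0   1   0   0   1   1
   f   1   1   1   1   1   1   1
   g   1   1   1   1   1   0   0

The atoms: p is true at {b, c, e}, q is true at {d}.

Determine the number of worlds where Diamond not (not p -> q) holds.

7

a: successors {a, b, d, e, f}; not (not p -> q) there: a:T, b:F, d:F, e:F, f:T. ✓
b: successors {b, d, e, g}; not (not p -> q) there: b:F, d:F, e:F, g:T. ✓
c: successors {b, c, d, e, f, g}; not (not p -> q) there: b:F, c:F, d:F, e:F, f:T, g:T. ✓
d: successors {a, b, c, f, g}; not (not p -> q) there: a:T, b:F, c:F, f:T, g:T. ✓
e: successors {a, c, f, g}; not (not p -> q) there: a:T, c:F, f:T, g:T. ✓
f: successors {a, b, c, d, e, f, g}; not (not p -> q) there: a:T, b:F, c:F, d:F, e:F, f:T, g:T. ✓
g: successors {a, b, c, d, e}; not (not p -> q) there: a:T, b:F, c:F, d:F, e:F. ✓
Satisfying worlds: {a, b, c, d, e, f, g}.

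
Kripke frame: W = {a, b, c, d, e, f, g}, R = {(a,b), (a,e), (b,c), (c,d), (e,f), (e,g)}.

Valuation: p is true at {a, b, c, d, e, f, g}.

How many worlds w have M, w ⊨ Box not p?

3

a: successors {b, e}; not p there: b:F, e:F. ✗
b: successors {c}; not p there: c:F. ✗
c: successors {d}; not p there: d:F. ✗
d: no successors, so Box not p holds vacuously. ✓
e: successors {f, g}; not p there: f:F, g:F. ✗
f: no successors, so Box not p holds vacuously. ✓
g: no successors, so Box not p holds vacuously. ✓
Satisfying worlds: {d, f, g}.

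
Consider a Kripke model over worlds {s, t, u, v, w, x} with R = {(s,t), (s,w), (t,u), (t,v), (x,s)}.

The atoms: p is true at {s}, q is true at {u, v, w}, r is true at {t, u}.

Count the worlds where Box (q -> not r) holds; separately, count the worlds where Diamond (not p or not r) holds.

For Box (q -> not r):
s: successors {t, w}; q -> not r there: t:T, w:T. ✓
t: successors {u, v}; q -> not r there: u:F, v:T. ✗
u: no successors, so Box (q -> not r) holds vacuously. ✓
v: no successors, so Box (q -> not r) holds vacuously. ✓
w: no successors, so Box (q -> not r) holds vacuously. ✓
x: successors {s}; q -> not r there: s:T. ✓
— 5 worlds.
For Diamond (not p or not r):
s: successors {t, w}; not p or not r there: t:T, w:T. ✓
t: successors {u, v}; not p or not r there: u:T, v:T. ✓
u: no successors, so Diamond (not p or not r) fails. ✗
v: no successors, so Diamond (not p or not r) fails. ✗
w: no successors, so Diamond (not p or not r) fails. ✗
x: successors {s}; not p or not r there: s:T. ✓
— 3 worlds.

5 and 3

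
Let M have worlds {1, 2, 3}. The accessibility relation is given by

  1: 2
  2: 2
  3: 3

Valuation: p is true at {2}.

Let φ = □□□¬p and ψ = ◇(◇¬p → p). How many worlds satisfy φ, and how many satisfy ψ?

For □□□¬p:
1: successors {2}; □□¬p there: 2:F. ✗
2: successors {2}; □□¬p there: 2:F. ✗
3: successors {3}; □□¬p there: 3:T. ✓
— 1 world.
For ◇(◇¬p → p):
1: successors {2}; ◇¬p → p there: 2:T. ✓
2: successors {2}; ◇¬p → p there: 2:T. ✓
3: successors {3}; ◇¬p → p there: 3:F. ✗
— 2 worlds.

1 and 2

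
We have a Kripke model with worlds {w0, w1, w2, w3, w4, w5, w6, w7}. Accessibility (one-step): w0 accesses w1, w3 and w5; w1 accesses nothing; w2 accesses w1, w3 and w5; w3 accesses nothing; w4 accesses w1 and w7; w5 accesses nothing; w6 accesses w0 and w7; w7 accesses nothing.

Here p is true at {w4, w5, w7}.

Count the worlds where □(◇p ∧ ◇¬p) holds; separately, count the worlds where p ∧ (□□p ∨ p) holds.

4 and 3

For □(◇p ∧ ◇¬p):
w0: successors {w1, w3, w5}; ◇p ∧ ◇¬p there: w1:F, w3:F, w5:F. ✗
w1: no successors, so □(◇p ∧ ◇¬p) holds vacuously. ✓
w2: successors {w1, w3, w5}; ◇p ∧ ◇¬p there: w1:F, w3:F, w5:F. ✗
w3: no successors, so □(◇p ∧ ◇¬p) holds vacuously. ✓
w4: successors {w1, w7}; ◇p ∧ ◇¬p there: w1:F, w7:F. ✗
w5: no successors, so □(◇p ∧ ◇¬p) holds vacuously. ✓
w6: successors {w0, w7}; ◇p ∧ ◇¬p there: w0:T, w7:F. ✗
w7: no successors, so □(◇p ∧ ◇¬p) holds vacuously. ✓
— 4 worlds.
For p ∧ (□□p ∨ p):
w0: p is F, □□p ∨ p is T. ✗
w1: p is F, □□p ∨ p is T. ✗
w2: p is F, □□p ∨ p is T. ✗
w3: p is F, □□p ∨ p is T. ✗
w4: p is T, □□p ∨ p is T. ✓
w5: p is T, □□p ∨ p is T. ✓
w6: p is F, □□p ∨ p is F. ✗
w7: p is T, □□p ∨ p is T. ✓
— 3 worlds.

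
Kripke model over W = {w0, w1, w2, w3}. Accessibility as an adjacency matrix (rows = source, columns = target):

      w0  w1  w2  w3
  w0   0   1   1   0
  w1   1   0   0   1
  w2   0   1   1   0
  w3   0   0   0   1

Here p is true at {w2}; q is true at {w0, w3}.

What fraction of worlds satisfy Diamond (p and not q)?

w0: successors {w1, w2}; p and not q there: w1:F, w2:T. ✓
w1: successors {w0, w3}; p and not q there: w0:F, w3:F. ✗
w2: successors {w1, w2}; p and not q there: w1:F, w2:T. ✓
w3: successors {w3}; p and not q there: w3:F. ✗
That's 2 of 4 worlds, so 2/4 = 1/2.

1/2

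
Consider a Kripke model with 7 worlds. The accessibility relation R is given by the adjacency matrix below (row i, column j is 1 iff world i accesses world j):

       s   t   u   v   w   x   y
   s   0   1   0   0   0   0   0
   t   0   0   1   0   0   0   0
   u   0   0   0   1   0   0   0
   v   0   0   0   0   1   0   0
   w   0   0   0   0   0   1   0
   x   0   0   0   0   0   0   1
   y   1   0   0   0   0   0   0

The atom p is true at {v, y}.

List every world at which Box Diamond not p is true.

s: successors {t}; Diamond not p there: t:T. ✓
t: successors {u}; Diamond not p there: u:F. ✗
u: successors {v}; Diamond not p there: v:T. ✓
v: successors {w}; Diamond not p there: w:T. ✓
w: successors {x}; Diamond not p there: x:F. ✗
x: successors {y}; Diamond not p there: y:T. ✓
y: successors {s}; Diamond not p there: s:T. ✓

{s, u, v, x, y}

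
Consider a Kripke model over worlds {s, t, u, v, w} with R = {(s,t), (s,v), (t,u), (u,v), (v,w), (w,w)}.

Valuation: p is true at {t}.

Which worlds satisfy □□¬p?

{s, t, u, v, w}

s: successors {t, v}; □¬p there: t:T, v:T. ✓
t: successors {u}; □¬p there: u:T. ✓
u: successors {v}; □¬p there: v:T. ✓
v: successors {w}; □¬p there: w:T. ✓
w: successors {w}; □¬p there: w:T. ✓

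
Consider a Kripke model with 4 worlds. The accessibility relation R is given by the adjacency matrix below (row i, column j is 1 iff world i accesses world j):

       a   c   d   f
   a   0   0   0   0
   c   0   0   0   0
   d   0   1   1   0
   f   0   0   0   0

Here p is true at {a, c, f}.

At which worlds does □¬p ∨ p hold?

a: □¬p is T, p is T. ✓
c: □¬p is T, p is T. ✓
d: □¬p is F, p is F. ✗
f: □¬p is T, p is T. ✓

{a, c, f}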